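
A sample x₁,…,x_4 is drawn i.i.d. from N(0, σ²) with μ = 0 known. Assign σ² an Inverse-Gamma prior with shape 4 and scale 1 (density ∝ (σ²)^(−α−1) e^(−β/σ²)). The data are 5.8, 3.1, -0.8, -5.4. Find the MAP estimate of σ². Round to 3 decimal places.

σ̂²_MAP = 5.361

Sum of squared deviations about the known mean: SS = (5.8−0)² + (3.1−0)² + (-0.8−0)² + (-5.4−0)² = 73.05.
The Normal likelihood contributes (σ²)^(−n/2) exp(−SS/(2σ²)), so the posterior is Inverse-Gamma(α + n/2, β + SS/2) = Inverse-Gamma(6, 37.525).
The mode of Inverse-Gamma(a, b) is b/(a+1) = 37.525/7 ≈ 5.361.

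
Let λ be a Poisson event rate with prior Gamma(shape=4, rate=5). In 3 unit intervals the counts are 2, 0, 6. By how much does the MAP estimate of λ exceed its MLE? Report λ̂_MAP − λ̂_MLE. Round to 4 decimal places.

Σxᵢ = 8. Posterior is Gamma(12, 8); MAP = (12−1)/8 = 11/8 ≈ 1.37500.
MLE = x̄ = 8/3 ≈ 2.66667.
Difference = 11/8 − 8/3 = -31/24 ≈ -1.2917.

MAP − MLE = -1.2917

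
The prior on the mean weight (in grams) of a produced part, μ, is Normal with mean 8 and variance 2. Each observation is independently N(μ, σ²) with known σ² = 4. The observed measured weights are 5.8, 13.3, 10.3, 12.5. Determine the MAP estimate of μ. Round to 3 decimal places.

μ̂_MAP = 9.650

n = 4; x̄ = (5.8 + 13.3 + 10.3 + 12.5)/4 = 41.9/4 = 10.475.
For a Normal prior and Normal likelihood with known variance, the posterior is Normal; its mode equals its mean, the precision-weighted average.
Prior precision 1/σ₀² = 1/2 = 0.5; data precision n/σ² = 4/4 = 1.
μ̂ = (0.5·8 + 1·10.475) / (0.5 + 1) = 14.475/1.5 = 9.650.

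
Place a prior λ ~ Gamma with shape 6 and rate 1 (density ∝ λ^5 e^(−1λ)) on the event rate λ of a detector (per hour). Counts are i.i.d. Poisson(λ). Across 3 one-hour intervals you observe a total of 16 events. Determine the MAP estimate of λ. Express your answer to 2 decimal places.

Σxᵢ = 16, n = 3.
Posterior ∝ λ^5e^(−1λ) · λ^16e^(−3λ) = λ^21e^(−4λ), i.e. Gamma(shape=22, rate=4).
The mode of a Gamma(a, b) with a ≥ 1 (shape–rate) is (a−1)/b = 21/4 ≈ 5.25.

λ̂_MAP = 5.25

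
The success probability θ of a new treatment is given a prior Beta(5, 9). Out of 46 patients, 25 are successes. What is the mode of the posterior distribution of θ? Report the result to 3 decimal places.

θ̂_MAP = 0.500

Prior: Beta(5, 9).
Data: 25 successes in 46 trials. The binomial likelihood contributes θ^25(1−θ)^21, so the posterior is Beta(5+25, 9+21) = Beta(30, 30).
For Beta(a, b) with a, b > 1 the mode is (a−1)/(a+b−2) = 29/58 ≈ 0.500.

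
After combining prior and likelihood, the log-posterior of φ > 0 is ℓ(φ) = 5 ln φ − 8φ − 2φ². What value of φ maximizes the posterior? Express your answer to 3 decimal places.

ℓ'(φ) = 5/φ − 8 − 4φ. Setting this to zero and multiplying by φ: 4φ² + 8φ − 5 = 0.
φ = (−8 + √(8² + 4·4·5)) / (2·4) = (−8 + √144) / 8 = (−8 + 12)/8 = 1/2.
ℓ''(φ) = −5/φ² − 4 < 0, confirming a maximum.

φ̂_MAP = 0.500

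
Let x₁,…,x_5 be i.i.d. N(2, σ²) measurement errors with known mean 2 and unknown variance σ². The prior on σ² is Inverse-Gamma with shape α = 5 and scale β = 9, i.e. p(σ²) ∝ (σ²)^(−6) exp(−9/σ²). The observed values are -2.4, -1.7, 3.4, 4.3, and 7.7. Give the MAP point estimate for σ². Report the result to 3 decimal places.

Sum of squared deviations about the known mean: SS = (-2.4−2)² + (-1.7−2)² + (3.4−2)² + (4.3−2)² + (7.7−2)² = 72.79.
The Normal likelihood contributes (σ²)^(−n/2) exp(−SS/(2σ²)), so the posterior is Inverse-Gamma(α + n/2, β + SS/2) = Inverse-Gamma(7.5, 45.395).
The mode of Inverse-Gamma(a, b) is b/(a+1) = 45.395/8.5 ≈ 5.341.

σ̂²_MAP = 5.341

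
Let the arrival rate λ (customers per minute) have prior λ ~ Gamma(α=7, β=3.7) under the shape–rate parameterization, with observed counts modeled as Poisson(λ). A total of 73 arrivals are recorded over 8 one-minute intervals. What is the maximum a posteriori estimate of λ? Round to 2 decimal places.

λ̂_MAP = 6.75

Σxᵢ = 73, n = 8.
Posterior ∝ λ^6e^(−3.7λ) · λ^73e^(−8λ) = λ^79e^(−11.7λ), i.e. Gamma(shape=80, rate=11.7).
The mode of a Gamma(a, b) with a ≥ 1 (shape–rate) is (a−1)/b = 79/11.7 ≈ 6.75.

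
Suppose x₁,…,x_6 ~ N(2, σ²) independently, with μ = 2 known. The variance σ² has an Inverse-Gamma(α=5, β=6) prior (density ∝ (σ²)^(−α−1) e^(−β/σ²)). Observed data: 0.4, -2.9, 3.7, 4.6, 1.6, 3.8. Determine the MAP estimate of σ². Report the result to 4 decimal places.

Sum of squared deviations about the known mean: SS = (0.4−2)² + (-2.9−2)² + (3.7−2)² + (4.6−2)² + (1.6−2)² + (3.8−2)² = 39.62.
The Normal likelihood contributes (σ²)^(−n/2) exp(−SS/(2σ²)), so the posterior is Inverse-Gamma(α + n/2, β + SS/2) = Inverse-Gamma(8, 25.81).
The mode of Inverse-Gamma(a, b) is b/(a+1) = 25.81/9 ≈ 2.8678.

σ̂²_MAP = 2.8678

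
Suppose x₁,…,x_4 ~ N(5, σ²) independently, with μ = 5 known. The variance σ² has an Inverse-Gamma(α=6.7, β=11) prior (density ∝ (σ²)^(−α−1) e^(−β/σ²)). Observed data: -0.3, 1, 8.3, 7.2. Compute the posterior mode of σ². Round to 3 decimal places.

σ̂²_MAP = 4.218

Sum of squared deviations about the known mean: SS = (-0.3−5)² + (1−5)² + (8.3−5)² + (7.2−5)² = 59.82.
The Normal likelihood contributes (σ²)^(−n/2) exp(−SS/(2σ²)), so the posterior is Inverse-Gamma(α + n/2, β + SS/2) = Inverse-Gamma(8.7, 40.91).
The mode of Inverse-Gamma(a, b) is b/(a+1) = 40.91/9.7 ≈ 4.218.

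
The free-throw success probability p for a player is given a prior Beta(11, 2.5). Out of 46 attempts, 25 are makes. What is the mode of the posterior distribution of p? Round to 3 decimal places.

Prior: Beta(11, 2.5).
Data: 25 successes in 46 trials. The binomial likelihood contributes p^25(1−p)^21, so the posterior is Beta(11+25, 2.5+21) = Beta(36, 23.5).
For Beta(a, b) with a, b > 1 the mode is (a−1)/(a+b−2) = 35/57.5 ≈ 0.609.

p̂_MAP = 0.609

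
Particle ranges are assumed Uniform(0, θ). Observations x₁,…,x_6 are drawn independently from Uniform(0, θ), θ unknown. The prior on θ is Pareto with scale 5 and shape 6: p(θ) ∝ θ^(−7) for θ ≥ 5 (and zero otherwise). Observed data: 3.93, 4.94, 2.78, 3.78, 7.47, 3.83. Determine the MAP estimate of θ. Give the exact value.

The Uniform(0, θ) likelihood is θ^(−n) for θ ≥ max(xᵢ), zero otherwise. Here max(xᵢ) = 7.47.
Posterior ∝ θ^(−7) · θ^(−6) = θ^(−13) on θ ≥ max(5, 7.47) = 7.47.
This density is strictly decreasing in θ, so the posterior mode lies at the lower boundary of the support.

θ̂_MAP = 7.47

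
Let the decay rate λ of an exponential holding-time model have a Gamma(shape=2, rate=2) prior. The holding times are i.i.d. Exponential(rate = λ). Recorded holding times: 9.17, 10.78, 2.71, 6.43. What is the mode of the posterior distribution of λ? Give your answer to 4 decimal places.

λ̂_MAP = 0.1608

The Exponential(rate=λ) likelihood is ∝ λ^n e^(−λΣtᵢ). Here n = 4 and Σtᵢ = 9.17 + 10.78 + 2.71 + 6.43 = 29.09.
Posterior ∝ λe^(−2λ) · λ^4e^(−29.09λ) = λ^5e^(−31.09λ), i.e. Gamma(6, 31.09).
Mode = (a−1)/b = 5/31.09 ≈ 0.1608.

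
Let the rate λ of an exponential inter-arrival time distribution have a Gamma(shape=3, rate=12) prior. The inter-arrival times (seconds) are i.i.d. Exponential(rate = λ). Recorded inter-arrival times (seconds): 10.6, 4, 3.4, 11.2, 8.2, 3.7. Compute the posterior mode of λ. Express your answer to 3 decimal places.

The Exponential(rate=λ) likelihood is ∝ λ^n e^(−λΣtᵢ). Here n = 6 and Σtᵢ = 10.6 + 4 + 3.4 + 11.2 + 8.2 + 3.7 = 41.1.
Posterior ∝ λ^2e^(−12λ) · λ^6e^(−41.1λ) = λ^8e^(−53.1λ), i.e. Gamma(9, 53.1).
Mode = (a−1)/b = 8/53.1 ≈ 0.151.

λ̂_MAP = 0.151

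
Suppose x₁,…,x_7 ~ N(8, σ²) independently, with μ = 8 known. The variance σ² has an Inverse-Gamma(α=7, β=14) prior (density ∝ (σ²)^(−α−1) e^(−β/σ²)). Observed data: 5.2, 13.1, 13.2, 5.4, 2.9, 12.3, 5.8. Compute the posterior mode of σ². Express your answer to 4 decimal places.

σ̂²_MAP = 6.3039

Sum of squared deviations about the known mean: SS = (5.2−8)² + (13.1−8)² + (13.2−8)² + (5.4−8)² + (2.9−8)² + (12.3−8)² + (5.8−8)² = 116.99.
The Normal likelihood contributes (σ²)^(−n/2) exp(−SS/(2σ²)), so the posterior is Inverse-Gamma(α + n/2, β + SS/2) = Inverse-Gamma(10.5, 72.495).
The mode of Inverse-Gamma(a, b) is b/(a+1) = 72.495/11.5 ≈ 6.3039.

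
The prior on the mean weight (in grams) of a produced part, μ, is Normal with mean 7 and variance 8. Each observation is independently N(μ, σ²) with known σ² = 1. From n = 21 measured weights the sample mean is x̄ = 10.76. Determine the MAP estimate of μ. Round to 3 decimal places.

n = 21, x̄ = 10.76.
For a Normal prior and Normal likelihood with known variance, the posterior is Normal; its mode equals its mean, the precision-weighted average.
Prior precision 1/σ₀² = 1/8 = 0.125; data precision n/σ² = 21/1 = 21.
μ̂ = (0.125·7 + 21·10.76) / (0.125 + 21) = 226.835/21.125 = 45367/4225 ≈ 10.738.

μ̂_MAP = 10.738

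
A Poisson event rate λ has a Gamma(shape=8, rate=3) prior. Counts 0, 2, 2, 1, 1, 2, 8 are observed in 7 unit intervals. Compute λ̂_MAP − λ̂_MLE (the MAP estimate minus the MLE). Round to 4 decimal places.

MAP − MLE = 0.0143

Σxᵢ = 16. Posterior is Gamma(24, 10); MAP = (24−1)/10 = 23/10 ≈ 2.30000.
MLE = x̄ = 16/7 ≈ 2.28571.
Difference = 23/10 − 16/7 = 1/70 ≈ 0.0143.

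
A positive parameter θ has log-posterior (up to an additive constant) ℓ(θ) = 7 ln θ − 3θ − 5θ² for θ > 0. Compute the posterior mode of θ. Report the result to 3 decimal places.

ℓ'(θ) = 7/θ − 3 − 10θ. Setting this to zero and multiplying by θ: 10θ² + 3θ − 7 = 0.
θ = (−3 + √(3² + 4·10·7)) / (2·10) = (−3 + √289) / 20 = (−3 + 17)/20 = 7/10.
ℓ''(θ) = −7/θ² − 10 < 0, confirming a maximum.

θ̂_MAP = 0.700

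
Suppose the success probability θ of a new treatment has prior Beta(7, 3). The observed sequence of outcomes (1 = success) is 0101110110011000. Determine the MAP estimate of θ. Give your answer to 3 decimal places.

Prior: Beta(7, 3).
Data: 8 successes in 16 trials (from the sequence). The binomial likelihood contributes θ^8(1−θ)^8, so the posterior is Beta(7+8, 3+8) = Beta(15, 11).
For Beta(a, b) with a, b > 1 the mode is (a−1)/(a+b−2) = 14/24 ≈ 0.583.

θ̂_MAP = 0.583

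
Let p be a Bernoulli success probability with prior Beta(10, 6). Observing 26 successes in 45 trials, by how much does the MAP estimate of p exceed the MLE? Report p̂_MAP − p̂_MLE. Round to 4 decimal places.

Posterior is Beta(36, 25); MAP = (36−1)/(61−2) = 35/59 ≈ 0.59322.
MLE ignores the prior: p̂_MLE = k/n = 26/45 ≈ 0.57778.
Difference = 35/59 − 26/45 = 41/2655 ≈ 0.0154.

MAP − MLE = 0.0154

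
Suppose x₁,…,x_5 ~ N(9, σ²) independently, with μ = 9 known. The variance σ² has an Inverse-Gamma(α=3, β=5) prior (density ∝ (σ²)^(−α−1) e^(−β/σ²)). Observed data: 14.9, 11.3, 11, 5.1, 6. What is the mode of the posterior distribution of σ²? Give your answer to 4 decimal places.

σ̂²_MAP = 6.0238

Sum of squared deviations about the known mean: SS = (14.9−9)² + (11.3−9)² + (11−9)² + (5.1−9)² + (6−9)² = 68.31.
The Normal likelihood contributes (σ²)^(−n/2) exp(−SS/(2σ²)), so the posterior is Inverse-Gamma(α + n/2, β + SS/2) = Inverse-Gamma(5.5, 39.155).
The mode of Inverse-Gamma(a, b) is b/(a+1) = 39.155/6.5 ≈ 6.0238.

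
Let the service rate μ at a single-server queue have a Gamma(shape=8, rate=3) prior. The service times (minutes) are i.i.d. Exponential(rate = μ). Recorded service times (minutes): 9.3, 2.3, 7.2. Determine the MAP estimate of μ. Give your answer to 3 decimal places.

μ̂_MAP = 0.459

The Exponential(rate=μ) likelihood is ∝ μ^n e^(−μΣtᵢ). Here n = 3 and Σtᵢ = 9.3 + 2.3 + 7.2 = 18.8.
Posterior ∝ μ^7e^(−3μ) · μ^3e^(−18.8μ) = μ^10e^(−21.8μ), i.e. Gamma(11, 21.8).
Mode = (a−1)/b = 10/21.8 ≈ 0.459.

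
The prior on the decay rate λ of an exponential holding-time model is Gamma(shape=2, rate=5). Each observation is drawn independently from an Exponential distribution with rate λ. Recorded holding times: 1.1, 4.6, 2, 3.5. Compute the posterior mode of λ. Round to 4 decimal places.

λ̂_MAP = 0.3086

The Exponential(rate=λ) likelihood is ∝ λ^n e^(−λΣtᵢ). Here n = 4 and Σtᵢ = 1.1 + 4.6 + 2 + 3.5 = 11.2.
Posterior ∝ λe^(−5λ) · λ^4e^(−11.2λ) = λ^5e^(−16.2λ), i.e. Gamma(6, 16.2).
Mode = (a−1)/b = 5/16.2 ≈ 0.3086.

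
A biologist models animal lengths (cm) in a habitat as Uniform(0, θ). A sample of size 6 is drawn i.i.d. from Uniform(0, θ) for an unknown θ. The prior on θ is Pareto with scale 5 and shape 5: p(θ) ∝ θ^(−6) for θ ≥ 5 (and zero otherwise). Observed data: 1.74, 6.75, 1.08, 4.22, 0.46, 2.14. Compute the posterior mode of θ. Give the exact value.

The Uniform(0, θ) likelihood is θ^(−n) for θ ≥ max(xᵢ), zero otherwise. Here max(xᵢ) = 6.75.
Posterior ∝ θ^(−6) · θ^(−6) = θ^(−12) on θ ≥ max(5, 6.75) = 6.75.
This density is strictly decreasing in θ, so the posterior mode lies at the lower boundary of the support.

θ̂_MAP = 6.75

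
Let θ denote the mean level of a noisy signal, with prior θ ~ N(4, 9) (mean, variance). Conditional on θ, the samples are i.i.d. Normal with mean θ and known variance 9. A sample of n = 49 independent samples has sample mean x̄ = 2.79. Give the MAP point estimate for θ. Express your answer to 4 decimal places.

θ̂_MAP = 2.8142

n = 49, x̄ = 2.79.
For a Normal prior and Normal likelihood with known variance, the posterior is Normal; its mode equals its mean, the precision-weighted average.
Prior precision 1/σ₀² = 1/9; data precision n/σ² = 49/9.
θ̂ = ((1/9)·4 + (49/9)·2.79) / (1/9 + 49/9) = (14071/900)/(50/9) = 2.8142.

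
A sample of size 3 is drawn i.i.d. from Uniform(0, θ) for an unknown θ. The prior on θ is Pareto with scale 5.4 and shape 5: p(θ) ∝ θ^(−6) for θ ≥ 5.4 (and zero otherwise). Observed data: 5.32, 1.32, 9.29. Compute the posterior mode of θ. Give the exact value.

θ̂_MAP = 9.29

The Uniform(0, θ) likelihood is θ^(−n) for θ ≥ max(xᵢ), zero otherwise. Here max(xᵢ) = 9.29.
Posterior ∝ θ^(−6) · θ^(−3) = θ^(−9) on θ ≥ max(5.4, 9.29) = 9.29.
This density is strictly decreasing in θ, so the posterior mode lies at the lower boundary of the support.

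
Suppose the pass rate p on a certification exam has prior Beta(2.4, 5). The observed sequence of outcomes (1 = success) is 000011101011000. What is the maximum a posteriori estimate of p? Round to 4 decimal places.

Prior: Beta(2.4, 5).
Data: 6 successes in 15 trials (from the sequence). The binomial likelihood contributes p^6(1−p)^9, so the posterior is Beta(2.4+6, 5+9) = Beta(8.4, 14).
For Beta(a, b) with a, b > 1 the mode is (a−1)/(a+b−2) = 7.4/20.4 ≈ 0.3627.

p̂_MAP = 0.3627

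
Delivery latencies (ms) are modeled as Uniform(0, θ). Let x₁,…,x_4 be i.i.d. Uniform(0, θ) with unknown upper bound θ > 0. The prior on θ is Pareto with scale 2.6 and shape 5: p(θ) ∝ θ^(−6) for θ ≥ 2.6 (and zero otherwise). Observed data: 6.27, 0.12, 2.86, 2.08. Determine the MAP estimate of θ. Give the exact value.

θ̂_MAP = 6.27

The Uniform(0, θ) likelihood is θ^(−n) for θ ≥ max(xᵢ), zero otherwise. Here max(xᵢ) = 6.27.
Posterior ∝ θ^(−6) · θ^(−4) = θ^(−10) on θ ≥ max(2.6, 6.27) = 6.27.
This density is strictly decreasing in θ, so the posterior mode lies at the lower boundary of the support.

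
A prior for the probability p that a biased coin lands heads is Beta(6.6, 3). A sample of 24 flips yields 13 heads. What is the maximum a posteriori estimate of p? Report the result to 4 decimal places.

Prior: Beta(6.6, 3).
Data: 13 successes in 24 trials. The binomial likelihood contributes p^13(1−p)^11, so the posterior is Beta(6.6+13, 3+11) = Beta(19.6, 14).
For Beta(a, b) with a, b > 1 the mode is (a−1)/(a+b−2) = 18.6/31.6 ≈ 0.5886.

p̂_MAP = 0.5886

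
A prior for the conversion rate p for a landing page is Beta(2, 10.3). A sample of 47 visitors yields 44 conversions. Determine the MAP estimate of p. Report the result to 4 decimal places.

Prior: Beta(2, 10.3).
Data: 44 successes in 47 trials. The binomial likelihood contributes p^44(1−p)^3, so the posterior is Beta(2+44, 10.3+3) = Beta(46, 13.3).
For Beta(a, b) with a, b > 1 the mode is (a−1)/(a+b−2) = 45/57.3 ≈ 0.7853.

p̂_MAP = 0.7853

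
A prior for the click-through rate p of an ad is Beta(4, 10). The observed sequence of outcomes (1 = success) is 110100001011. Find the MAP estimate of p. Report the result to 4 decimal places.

Prior: Beta(4, 10).
Data: 6 successes in 12 trials (from the sequence). The binomial likelihood contributes p^6(1−p)^6, so the posterior is Beta(4+6, 10+6) = Beta(10, 16).
For Beta(a, b) with a, b > 1 the mode is (a−1)/(a+b−2) = 9/24 ≈ 0.3750.

p̂_MAP = 0.3750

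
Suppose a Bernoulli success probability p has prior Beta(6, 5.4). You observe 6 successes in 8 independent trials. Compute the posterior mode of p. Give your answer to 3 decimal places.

p̂_MAP = 0.632

Prior: Beta(6, 5.4).
Data: 6 successes in 8 trials. The binomial likelihood contributes p^6(1−p)^2, so the posterior is Beta(6+6, 5.4+2) = Beta(12, 7.4).
For Beta(a, b) with a, b > 1 the mode is (a−1)/(a+b−2) = 11/17.4 ≈ 0.632.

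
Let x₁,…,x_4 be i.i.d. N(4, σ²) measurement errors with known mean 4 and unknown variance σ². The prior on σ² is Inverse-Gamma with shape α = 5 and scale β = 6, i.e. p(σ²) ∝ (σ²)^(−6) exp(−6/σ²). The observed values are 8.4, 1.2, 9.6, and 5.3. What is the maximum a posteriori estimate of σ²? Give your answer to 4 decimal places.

Sum of squared deviations about the known mean: SS = (8.4−4)² + (1.2−4)² + (9.6−4)² + (5.3−4)² = 60.25.
The Normal likelihood contributes (σ²)^(−n/2) exp(−SS/(2σ²)), so the posterior is Inverse-Gamma(α + n/2, β + SS/2) = Inverse-Gamma(7, 36.125).
The mode of Inverse-Gamma(a, b) is b/(a+1) = 36.125/8 ≈ 4.5156.

σ̂²_MAP = 4.5156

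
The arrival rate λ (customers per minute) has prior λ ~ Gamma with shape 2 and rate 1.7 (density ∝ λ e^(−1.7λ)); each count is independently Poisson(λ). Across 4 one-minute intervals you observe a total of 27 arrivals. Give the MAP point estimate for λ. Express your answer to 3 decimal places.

λ̂_MAP = 4.912

Σxᵢ = 27, n = 4.
Posterior ∝ λe^(−1.7λ) · λ^27e^(−4λ) = λ^28e^(−5.7λ), i.e. Gamma(shape=29, rate=5.7).
The mode of a Gamma(a, b) with a ≥ 1 (shape–rate) is (a−1)/b = 28/5.7 ≈ 4.912.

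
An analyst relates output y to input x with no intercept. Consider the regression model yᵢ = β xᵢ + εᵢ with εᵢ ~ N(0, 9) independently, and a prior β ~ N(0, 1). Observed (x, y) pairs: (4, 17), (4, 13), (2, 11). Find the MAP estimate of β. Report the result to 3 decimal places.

log p(β | y) = −Σ(yᵢ − βxᵢ)²/(2·9) − β²/(2·1) + const.
Setting the derivative to zero: Σxᵢ(yᵢ − βxᵢ)/9 − β/1 = 0, so β = Σxᵢyᵢ / (Σxᵢ² + σ²/τ²).
Σxᵢyᵢ = 4·17 + 4·13 + 2·11 = 142; Σxᵢ² = 36; σ²/τ² = 9.
β̂_MAP = 142 / (36 + 9) = 142/45 ≈ 3.156.

β̂_MAP = 3.156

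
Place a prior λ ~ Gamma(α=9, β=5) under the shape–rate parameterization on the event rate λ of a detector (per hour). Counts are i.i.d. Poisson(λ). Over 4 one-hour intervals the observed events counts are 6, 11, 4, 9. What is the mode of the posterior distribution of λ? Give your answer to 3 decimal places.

Σxᵢ = 6+11+4+9 = 30, with n = 4.
Posterior ∝ λ^8e^(−5λ) · λ^30e^(−4λ) = λ^38e^(−9λ), i.e. Gamma(shape=39, rate=9).
The mode of a Gamma(a, b) with a ≥ 1 (shape–rate) is (a−1)/b = 38/9 ≈ 4.222.

λ̂_MAP = 4.222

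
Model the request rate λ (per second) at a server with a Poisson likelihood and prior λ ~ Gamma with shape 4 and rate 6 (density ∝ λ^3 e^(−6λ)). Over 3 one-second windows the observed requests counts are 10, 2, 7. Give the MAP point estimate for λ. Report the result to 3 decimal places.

λ̂_MAP = 2.444

Σxᵢ = 10+2+7 = 19, with n = 3.
Posterior ∝ λ^3e^(−6λ) · λ^19e^(−3λ) = λ^22e^(−9λ), i.e. Gamma(shape=23, rate=9).
The mode of a Gamma(a, b) with a ≥ 1 (shape–rate) is (a−1)/b = 22/9 ≈ 2.444.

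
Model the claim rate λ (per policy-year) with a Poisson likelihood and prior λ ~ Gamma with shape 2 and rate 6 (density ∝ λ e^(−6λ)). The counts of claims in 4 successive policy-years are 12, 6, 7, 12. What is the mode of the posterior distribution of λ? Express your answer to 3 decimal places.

λ̂_MAP = 3.800

Σxᵢ = 12+6+7+12 = 37, with n = 4.
Posterior ∝ λe^(−6λ) · λ^37e^(−4λ) = λ^38e^(−10λ), i.e. Gamma(shape=39, rate=10).
The mode of a Gamma(a, b) with a ≥ 1 (shape–rate) is (a−1)/b = 38/10 ≈ 3.800.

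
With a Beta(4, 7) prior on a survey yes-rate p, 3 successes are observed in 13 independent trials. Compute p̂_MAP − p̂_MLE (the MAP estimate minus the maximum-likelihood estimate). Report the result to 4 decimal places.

MAP − MLE = 0.0420

Posterior is Beta(7, 17); MAP = (7−1)/(24−2) = 6/22 ≈ 0.27273.
MLE ignores the prior: p̂_MLE = k/n = 3/13 ≈ 0.23077.
Difference = 6/22 − 3/13 = 6/143 ≈ 0.0420.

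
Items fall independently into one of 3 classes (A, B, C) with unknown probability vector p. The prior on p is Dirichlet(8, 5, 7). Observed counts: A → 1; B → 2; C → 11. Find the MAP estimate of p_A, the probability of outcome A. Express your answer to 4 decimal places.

The posterior is Dirichlet(αᵢ + nᵢ) = Dirichlet(9, 7, 18).
For a Dirichlet(a₁,…,a_K) with all aᵢ > 1, the mode has j-th component (aⱼ − 1)/(Σaᵢ − K).
Here Σaᵢ = 34 and K = 3, so p_A = (9 − 1)/(34 − 3) = 8/31 ≈ 0.2581.

MAP estimate of p_A = 0.2581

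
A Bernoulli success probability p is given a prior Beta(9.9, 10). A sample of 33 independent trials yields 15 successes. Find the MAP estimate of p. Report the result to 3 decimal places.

p̂_MAP = 0.470

Prior: Beta(9.9, 10).
Data: 15 successes in 33 trials. The binomial likelihood contributes p^15(1−p)^18, so the posterior is Beta(9.9+15, 10+18) = Beta(24.9, 28).
For Beta(a, b) with a, b > 1 the mode is (a−1)/(a+b−2) = 23.9/50.9 ≈ 0.470.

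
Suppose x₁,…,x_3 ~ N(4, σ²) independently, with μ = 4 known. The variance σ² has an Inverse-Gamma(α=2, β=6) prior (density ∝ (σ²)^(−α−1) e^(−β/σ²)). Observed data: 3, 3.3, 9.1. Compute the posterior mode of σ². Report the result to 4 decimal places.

σ̂²_MAP = 4.3889

Sum of squared deviations about the known mean: SS = (3−4)² + (3.3−4)² + (9.1−4)² = 27.5.
The Normal likelihood contributes (σ²)^(−n/2) exp(−SS/(2σ²)), so the posterior is Inverse-Gamma(α + n/2, β + SS/2) = Inverse-Gamma(3.5, 19.75).
The mode of Inverse-Gamma(a, b) is b/(a+1) = 19.75/4.5 ≈ 4.3889.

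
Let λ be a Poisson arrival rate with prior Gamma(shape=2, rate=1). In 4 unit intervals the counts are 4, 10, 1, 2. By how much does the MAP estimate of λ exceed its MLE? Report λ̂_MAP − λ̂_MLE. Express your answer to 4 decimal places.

MAP − MLE = -0.6500

Σxᵢ = 17. Posterior is Gamma(19, 5); MAP = (19−1)/5 = 18/5 ≈ 3.60000.
MLE = x̄ = 17/4 ≈ 4.25000.
Difference = 18/5 − 17/4 = -13/20 ≈ -0.6500.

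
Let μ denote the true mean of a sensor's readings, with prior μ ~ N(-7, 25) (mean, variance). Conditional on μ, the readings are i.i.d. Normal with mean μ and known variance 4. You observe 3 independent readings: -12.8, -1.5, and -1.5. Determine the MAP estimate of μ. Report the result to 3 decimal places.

μ̂_MAP = -5.354

n = 3; x̄ = ((-12.8) + (-1.5) + (-1.5))/3 = -15.8/3 = -79/15 ≈ -5.2667.
For a Normal prior and Normal likelihood with known variance, the posterior is Normal; its mode equals its mean, the precision-weighted average.
Prior precision 1/σ₀² = 1/25 = 0.04; data precision n/σ² = 3/4 = 0.75.
μ̂ = (0.04·(-7) + 0.75·(-79/15)) / (0.04 + 0.75) = (-4.23)/0.79 = -423/79 ≈ -5.354.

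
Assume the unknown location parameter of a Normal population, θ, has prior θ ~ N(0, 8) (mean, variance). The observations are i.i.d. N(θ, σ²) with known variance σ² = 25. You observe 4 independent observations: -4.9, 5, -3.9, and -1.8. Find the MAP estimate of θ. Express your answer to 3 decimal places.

n = 4; x̄ = ((-4.9) + 5 + (-3.9) + (-1.8))/4 = -5.6/4 = -1.4.
For a Normal prior and Normal likelihood with known variance, the posterior is Normal; its mode equals its mean, the precision-weighted average.
Prior precision 1/σ₀² = 1/8 = 0.125; data precision n/σ² = 4/25 = 0.16.
θ̂ = (0.125·0 + 0.16·(-1.4)) / (0.125 + 0.16) = (-0.224)/0.285 = -224/285 ≈ -0.786.

θ̂_MAP = -0.786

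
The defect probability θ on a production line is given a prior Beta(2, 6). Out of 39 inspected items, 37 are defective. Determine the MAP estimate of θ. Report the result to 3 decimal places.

θ̂_MAP = 0.844

Prior: Beta(2, 6).
Data: 37 successes in 39 trials. The binomial likelihood contributes θ^37(1−θ)^2, so the posterior is Beta(2+37, 6+2) = Beta(39, 8).
For Beta(a, b) with a, b > 1 the mode is (a−1)/(a+b−2) = 38/45 ≈ 0.844.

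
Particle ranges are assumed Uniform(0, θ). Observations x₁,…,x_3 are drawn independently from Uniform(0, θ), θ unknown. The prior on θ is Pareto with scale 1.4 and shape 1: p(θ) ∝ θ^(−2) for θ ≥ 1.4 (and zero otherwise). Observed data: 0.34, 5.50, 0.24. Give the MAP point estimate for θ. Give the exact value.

θ̂_MAP = 5.50

The Uniform(0, θ) likelihood is θ^(−n) for θ ≥ max(xᵢ), zero otherwise. Here max(xᵢ) = 5.50.
Posterior ∝ θ^(−2) · θ^(−3) = θ^(−5) on θ ≥ max(1.4, 5.50) = 5.50.
This density is strictly decreasing in θ, so the posterior mode lies at the lower boundary of the support.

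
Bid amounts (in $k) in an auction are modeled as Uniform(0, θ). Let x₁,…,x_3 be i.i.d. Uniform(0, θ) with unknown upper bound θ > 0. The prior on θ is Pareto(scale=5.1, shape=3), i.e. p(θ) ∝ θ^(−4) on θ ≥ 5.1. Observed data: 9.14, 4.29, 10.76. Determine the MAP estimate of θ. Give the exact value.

θ̂_MAP = 10.76

The Uniform(0, θ) likelihood is θ^(−n) for θ ≥ max(xᵢ), zero otherwise. Here max(xᵢ) = 10.76.
Posterior ∝ θ^(−4) · θ^(−3) = θ^(−7) on θ ≥ max(5.1, 10.76) = 10.76.
This density is strictly decreasing in θ, so the posterior mode lies at the lower boundary of the support.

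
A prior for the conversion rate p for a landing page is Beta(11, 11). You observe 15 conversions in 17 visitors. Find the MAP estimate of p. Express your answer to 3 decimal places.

p̂_MAP = 0.676

Prior: Beta(11, 11).
Data: 15 successes in 17 trials. The binomial likelihood contributes p^15(1−p)^2, so the posterior is Beta(11+15, 11+2) = Beta(26, 13).
For Beta(a, b) with a, b > 1 the mode is (a−1)/(a+b−2) = 25/37 ≈ 0.676.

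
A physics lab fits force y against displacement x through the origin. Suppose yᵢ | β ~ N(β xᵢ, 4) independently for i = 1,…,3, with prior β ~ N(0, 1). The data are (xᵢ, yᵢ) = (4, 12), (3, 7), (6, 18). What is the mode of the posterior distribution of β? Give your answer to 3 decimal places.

log p(β | y) = −Σ(yᵢ − βxᵢ)²/(2·4) − β²/(2·1) + const.
Setting the derivative to zero: Σxᵢ(yᵢ − βxᵢ)/4 − β/1 = 0, so β = Σxᵢyᵢ / (Σxᵢ² + σ²/τ²).
Σxᵢyᵢ = 4·12 + 3·7 + 6·18 = 177; Σxᵢ² = 61; σ²/τ² = 4.
β̂_MAP = 177 / (61 + 4) = 177/65 ≈ 2.723.

β̂_MAP = 2.723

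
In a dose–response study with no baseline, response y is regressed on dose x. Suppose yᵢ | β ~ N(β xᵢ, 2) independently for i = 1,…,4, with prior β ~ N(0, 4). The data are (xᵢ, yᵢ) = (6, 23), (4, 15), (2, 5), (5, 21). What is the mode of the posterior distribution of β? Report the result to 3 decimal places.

log p(β | y) = −Σ(yᵢ − βxᵢ)²/(2·2) − β²/(2·4) + const.
Setting the derivative to zero: Σxᵢ(yᵢ − βxᵢ)/2 − β/4 = 0, so β = Σxᵢyᵢ / (Σxᵢ² + σ²/τ²).
Σxᵢyᵢ = 6·23 + 4·15 + 2·5 + 5·21 = 313; Σxᵢ² = 81; σ²/τ² = 0.5.
β̂_MAP = 313 / (81 + 0.5) = 313/81.5 ≈ 3.840.

β̂_MAP = 3.840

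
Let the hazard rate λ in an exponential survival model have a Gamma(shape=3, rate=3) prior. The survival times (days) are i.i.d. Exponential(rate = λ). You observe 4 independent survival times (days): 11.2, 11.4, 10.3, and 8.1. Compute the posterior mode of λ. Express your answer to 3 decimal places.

λ̂_MAP = 0.136

The Exponential(rate=λ) likelihood is ∝ λ^n e^(−λΣtᵢ). Here n = 4 and Σtᵢ = 11.2 + 11.4 + 10.3 + 8.1 = 41.
Posterior ∝ λ^2e^(−3λ) · λ^4e^(−41λ) = λ^6e^(−44λ), i.e. Gamma(7, 44).
Mode = (a−1)/b = 6/44 ≈ 0.136.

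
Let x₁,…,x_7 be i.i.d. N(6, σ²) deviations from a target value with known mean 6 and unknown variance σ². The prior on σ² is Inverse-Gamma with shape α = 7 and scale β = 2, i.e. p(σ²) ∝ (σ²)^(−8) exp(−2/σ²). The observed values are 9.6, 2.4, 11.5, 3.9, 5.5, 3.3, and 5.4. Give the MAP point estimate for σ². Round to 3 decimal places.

Sum of squared deviations about the known mean: SS = (9.6−6)² + (2.4−6)² + (11.5−6)² + (3.9−6)² + (5.5−6)² + (3.3−6)² + (5.4−6)² = 68.48.
The Normal likelihood contributes (σ²)^(−n/2) exp(−SS/(2σ²)), so the posterior is Inverse-Gamma(α + n/2, β + SS/2) = Inverse-Gamma(10.5, 36.24).
The mode of Inverse-Gamma(a, b) is b/(a+1) = 36.24/11.5 ≈ 3.151.

σ̂²_MAP = 3.151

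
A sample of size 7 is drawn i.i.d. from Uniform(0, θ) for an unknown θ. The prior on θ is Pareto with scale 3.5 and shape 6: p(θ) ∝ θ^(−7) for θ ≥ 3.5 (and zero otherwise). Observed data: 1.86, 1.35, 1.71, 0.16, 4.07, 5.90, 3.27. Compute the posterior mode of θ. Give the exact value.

The Uniform(0, θ) likelihood is θ^(−n) for θ ≥ max(xᵢ), zero otherwise. Here max(xᵢ) = 5.90.
Posterior ∝ θ^(−7) · θ^(−7) = θ^(−14) on θ ≥ max(3.5, 5.90) = 5.90.
This density is strictly decreasing in θ, so the posterior mode lies at the lower boundary of the support.

θ̂_MAP = 5.90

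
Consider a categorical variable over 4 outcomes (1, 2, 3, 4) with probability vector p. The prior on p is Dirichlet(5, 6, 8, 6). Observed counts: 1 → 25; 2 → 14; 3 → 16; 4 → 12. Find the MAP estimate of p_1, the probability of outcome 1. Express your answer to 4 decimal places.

The posterior is Dirichlet(αᵢ + nᵢ) = Dirichlet(30, 20, 24, 18).
For a Dirichlet(a₁,…,a_K) with all aᵢ > 1, the mode has j-th component (aⱼ − 1)/(Σaᵢ − K).
Here Σaᵢ = 92 and K = 4, so p_1 = (30 − 1)/(92 − 4) = 29/88 ≈ 0.3295.

MAP estimate: 0.3295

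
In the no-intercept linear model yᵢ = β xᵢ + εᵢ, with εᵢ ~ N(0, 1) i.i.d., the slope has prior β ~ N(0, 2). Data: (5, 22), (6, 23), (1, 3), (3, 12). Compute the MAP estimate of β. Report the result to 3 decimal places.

log p(β | y) = −Σ(yᵢ − βxᵢ)²/(2·1) − β²/(2·2) + const.
Setting the derivative to zero: Σxᵢ(yᵢ − βxᵢ)/1 − β/2 = 0, so β = Σxᵢyᵢ / (Σxᵢ² + σ²/τ²).
Σxᵢyᵢ = 5·22 + 6·23 + 1·3 + 3·12 = 287; Σxᵢ² = 71; σ²/τ² = 0.5.
β̂_MAP = 287 / (71 + 0.5) = 287/71.5 ≈ 4.014.

β̂_MAP = 4.014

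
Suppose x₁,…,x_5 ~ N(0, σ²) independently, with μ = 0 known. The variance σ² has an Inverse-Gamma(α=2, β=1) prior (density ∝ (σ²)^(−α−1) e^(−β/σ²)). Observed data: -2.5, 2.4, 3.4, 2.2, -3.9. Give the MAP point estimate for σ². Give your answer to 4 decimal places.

σ̂²_MAP = 4.1473

Sum of squared deviations about the known mean: SS = (-2.5−0)² + (2.4−0)² + (3.4−0)² + (2.2−0)² + (-3.9−0)² = 43.62.
The Normal likelihood contributes (σ²)^(−n/2) exp(−SS/(2σ²)), so the posterior is Inverse-Gamma(α + n/2, β + SS/2) = Inverse-Gamma(4.5, 22.81).
The mode of Inverse-Gamma(a, b) is b/(a+1) = 22.81/5.5 ≈ 4.1473.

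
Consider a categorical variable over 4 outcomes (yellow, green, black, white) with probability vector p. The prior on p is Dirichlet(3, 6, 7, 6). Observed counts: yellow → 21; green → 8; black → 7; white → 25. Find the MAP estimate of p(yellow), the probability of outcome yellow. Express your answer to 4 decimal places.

The posterior is Dirichlet(αᵢ + nᵢ) = Dirichlet(24, 14, 14, 31).
For a Dirichlet(a₁,…,a_K) with all aᵢ > 1, the mode has j-th component (aⱼ − 1)/(Σaᵢ − K).
Here Σaᵢ = 83 and K = 4, so p(yellow) = (24 − 1)/(83 − 4) = 23/79 ≈ 0.2911.

MAP estimate of p(yellow) = 0.2911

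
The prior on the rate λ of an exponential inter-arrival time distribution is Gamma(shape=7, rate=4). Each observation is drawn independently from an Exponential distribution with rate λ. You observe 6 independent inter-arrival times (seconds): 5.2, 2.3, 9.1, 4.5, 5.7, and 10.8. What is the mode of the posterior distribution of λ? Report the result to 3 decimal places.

The Exponential(rate=λ) likelihood is ∝ λ^n e^(−λΣtᵢ). Here n = 6 and Σtᵢ = 5.2 + 2.3 + 9.1 + 4.5 + 5.7 + 10.8 = 37.6.
Posterior ∝ λ^6e^(−4λ) · λ^6e^(−37.6λ) = λ^12e^(−41.6λ), i.e. Gamma(13, 41.6).
Mode = (a−1)/b = 12/41.6 ≈ 0.288.

λ̂_MAP = 0.288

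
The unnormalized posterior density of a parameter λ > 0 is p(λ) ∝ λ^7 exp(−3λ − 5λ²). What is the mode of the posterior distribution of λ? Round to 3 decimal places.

ℓ'(λ) = 7/λ − 3 − 10λ. Setting this to zero and multiplying by λ: 10λ² + 3λ − 7 = 0.
λ = (−3 + √(3² + 4·10·7)) / (2·10) = (−3 + √289) / 20 = (−3 + 17)/20 = 7/10.
ℓ''(λ) = −7/λ² − 10 < 0, confirming a maximum.

λ̂_MAP = 0.700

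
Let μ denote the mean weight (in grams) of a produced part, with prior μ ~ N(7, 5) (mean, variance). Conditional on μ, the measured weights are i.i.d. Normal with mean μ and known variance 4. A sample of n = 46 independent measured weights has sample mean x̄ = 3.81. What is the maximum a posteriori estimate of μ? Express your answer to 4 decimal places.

n = 46, x̄ = 3.81.
For a Normal prior and Normal likelihood with known variance, the posterior is Normal; its mode equals its mean, the precision-weighted average.
Prior precision 1/σ₀² = 1/5 = 0.2; data precision n/σ² = 46/4 = 11.5.
μ̂ = (0.2·7 + 11.5·3.81) / (0.2 + 11.5) = 45.215/11.7 = 9043/2340 ≈ 3.8645.

μ̂_MAP = 3.8645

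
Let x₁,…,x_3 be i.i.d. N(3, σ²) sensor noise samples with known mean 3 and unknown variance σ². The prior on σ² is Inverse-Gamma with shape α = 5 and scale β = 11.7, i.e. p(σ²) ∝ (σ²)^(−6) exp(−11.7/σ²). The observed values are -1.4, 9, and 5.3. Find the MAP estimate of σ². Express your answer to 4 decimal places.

Sum of squared deviations about the known mean: SS = (-1.4−3)² + (9−3)² + (5.3−3)² = 60.65.
The Normal likelihood contributes (σ²)^(−n/2) exp(−SS/(2σ²)), so the posterior is Inverse-Gamma(α + n/2, β + SS/2) = Inverse-Gamma(6.5, 42.025).
The mode of Inverse-Gamma(a, b) is b/(a+1) = 42.025/7.5 ≈ 5.6033.

σ̂²_MAP = 5.6033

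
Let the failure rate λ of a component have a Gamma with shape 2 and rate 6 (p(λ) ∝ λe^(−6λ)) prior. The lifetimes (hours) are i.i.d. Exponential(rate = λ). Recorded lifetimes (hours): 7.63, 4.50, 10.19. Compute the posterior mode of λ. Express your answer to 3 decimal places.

The Exponential(rate=λ) likelihood is ∝ λ^n e^(−λΣtᵢ). Here n = 3 and Σtᵢ = 7.63 + 4.50 + 10.19 = 22.32.
Posterior ∝ λe^(−6λ) · λ^3e^(−22.32λ) = λ^4e^(−28.32λ), i.e. Gamma(5, 28.32).
Mode = (a−1)/b = 4/28.32 ≈ 0.141.

λ̂_MAP = 0.141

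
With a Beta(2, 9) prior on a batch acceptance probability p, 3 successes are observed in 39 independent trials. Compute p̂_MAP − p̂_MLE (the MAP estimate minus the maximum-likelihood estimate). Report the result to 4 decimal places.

MAP − MLE = 0.0064

Posterior is Beta(5, 45); MAP = (5−1)/(50−2) = 4/48 ≈ 0.08333.
MLE ignores the prior: p̂_MLE = k/n = 3/39 ≈ 0.07692.
Difference = 4/48 − 3/39 = 1/156 ≈ 0.0064.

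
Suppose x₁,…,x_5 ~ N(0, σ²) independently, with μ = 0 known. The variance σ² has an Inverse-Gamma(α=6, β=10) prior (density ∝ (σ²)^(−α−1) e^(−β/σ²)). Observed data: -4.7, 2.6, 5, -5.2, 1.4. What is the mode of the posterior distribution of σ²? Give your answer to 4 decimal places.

σ̂²_MAP = 5.4132

Sum of squared deviations about the known mean: SS = (-4.7−0)² + (2.6−0)² + (5−0)² + (-5.2−0)² + (1.4−0)² = 82.85.
The Normal likelihood contributes (σ²)^(−n/2) exp(−SS/(2σ²)), so the posterior is Inverse-Gamma(α + n/2, β + SS/2) = Inverse-Gamma(8.5, 51.425).
The mode of Inverse-Gamma(a, b) is b/(a+1) = 51.425/9.5 ≈ 5.4132.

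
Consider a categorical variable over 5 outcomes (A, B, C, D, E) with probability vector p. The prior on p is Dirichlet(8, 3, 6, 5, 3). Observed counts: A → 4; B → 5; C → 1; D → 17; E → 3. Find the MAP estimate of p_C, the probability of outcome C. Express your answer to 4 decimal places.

MAP estimate of p_C = 0.1200

The posterior is Dirichlet(αᵢ + nᵢ) = Dirichlet(12, 8, 7, 22, 6).
For a Dirichlet(a₁,…,a_K) with all aᵢ > 1, the mode has j-th component (aⱼ − 1)/(Σaᵢ − K).
Here Σaᵢ = 55 and K = 5, so p_C = (7 − 1)/(55 − 5) = 6/50 ≈ 0.1200.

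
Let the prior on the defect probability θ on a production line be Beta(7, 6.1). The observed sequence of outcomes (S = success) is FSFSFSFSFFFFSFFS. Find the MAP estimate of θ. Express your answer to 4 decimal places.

Prior: Beta(7, 6.1).
Data: 6 successes in 16 trials (from the sequence). The binomial likelihood contributes θ^6(1−θ)^10, so the posterior is Beta(7+6, 6.1+10) = Beta(13, 16.1).
For Beta(a, b) with a, b > 1 the mode is (a−1)/(a+b−2) = 12/27.1 ≈ 0.4428.

θ̂_MAP = 0.4428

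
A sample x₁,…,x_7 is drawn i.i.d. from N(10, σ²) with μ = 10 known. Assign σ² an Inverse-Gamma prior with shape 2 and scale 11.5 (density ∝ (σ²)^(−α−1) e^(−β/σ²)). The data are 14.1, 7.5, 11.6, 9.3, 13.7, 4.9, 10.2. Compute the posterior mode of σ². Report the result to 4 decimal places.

σ̂²_MAP = 6.8346

Sum of squared deviations about the known mean: SS = (14.1−10)² + (7.5−10)² + (11.6−10)² + (9.3−10)² + (13.7−10)² + (4.9−10)² + (10.2−10)² = 65.85.
The Normal likelihood contributes (σ²)^(−n/2) exp(−SS/(2σ²)), so the posterior is Inverse-Gamma(α + n/2, β + SS/2) = Inverse-Gamma(5.5, 44.425).
The mode of Inverse-Gamma(a, b) is b/(a+1) = 44.425/6.5 ≈ 6.8346.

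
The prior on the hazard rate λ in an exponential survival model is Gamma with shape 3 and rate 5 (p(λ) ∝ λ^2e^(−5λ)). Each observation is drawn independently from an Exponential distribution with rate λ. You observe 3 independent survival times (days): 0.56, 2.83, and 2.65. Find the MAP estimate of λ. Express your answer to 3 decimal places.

λ̂_MAP = 0.453

The Exponential(rate=λ) likelihood is ∝ λ^n e^(−λΣtᵢ). Here n = 3 and Σtᵢ = 0.56 + 2.83 + 2.65 = 6.04.
Posterior ∝ λ^2e^(−5λ) · λ^3e^(−6.04λ) = λ^5e^(−11.04λ), i.e. Gamma(6, 11.04).
Mode = (a−1)/b = 5/11.04 ≈ 0.453.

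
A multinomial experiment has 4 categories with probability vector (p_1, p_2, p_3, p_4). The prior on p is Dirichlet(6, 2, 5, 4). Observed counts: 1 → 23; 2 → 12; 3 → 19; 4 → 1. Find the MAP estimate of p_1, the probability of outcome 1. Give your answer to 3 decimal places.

The posterior is Dirichlet(αᵢ + nᵢ) = Dirichlet(29, 14, 24, 5).
For a Dirichlet(a₁,…,a_K) with all aᵢ > 1, the mode has j-th component (aⱼ − 1)/(Σaᵢ − K).
Here Σaᵢ = 72 and K = 4, so p_1 = (29 − 1)/(72 − 4) = 28/68 ≈ 0.412.

MAP estimate: 0.412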